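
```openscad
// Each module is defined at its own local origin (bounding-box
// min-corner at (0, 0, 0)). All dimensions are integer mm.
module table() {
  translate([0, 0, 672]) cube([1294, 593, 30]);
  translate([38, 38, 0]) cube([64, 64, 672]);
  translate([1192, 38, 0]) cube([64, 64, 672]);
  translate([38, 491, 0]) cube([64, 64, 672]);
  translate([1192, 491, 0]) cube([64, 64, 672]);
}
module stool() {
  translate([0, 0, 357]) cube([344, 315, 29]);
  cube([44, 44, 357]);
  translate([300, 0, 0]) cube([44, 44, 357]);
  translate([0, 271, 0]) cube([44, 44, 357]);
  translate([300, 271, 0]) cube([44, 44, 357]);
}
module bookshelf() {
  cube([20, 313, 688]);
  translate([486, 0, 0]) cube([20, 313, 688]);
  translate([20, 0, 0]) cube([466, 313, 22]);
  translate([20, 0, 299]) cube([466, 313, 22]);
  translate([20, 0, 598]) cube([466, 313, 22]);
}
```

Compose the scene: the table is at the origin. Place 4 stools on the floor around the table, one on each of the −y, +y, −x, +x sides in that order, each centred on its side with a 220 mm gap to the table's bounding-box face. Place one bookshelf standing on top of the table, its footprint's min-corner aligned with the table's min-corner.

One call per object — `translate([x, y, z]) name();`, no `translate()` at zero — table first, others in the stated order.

table();
translate([475, -535, 0]) stool();
translate([475, 813, 0]) stool();
translate([-564, 139, 0]) stool();
translate([1514, 139, 0]) stool();
translate([0, 0, 702]) bookshelf();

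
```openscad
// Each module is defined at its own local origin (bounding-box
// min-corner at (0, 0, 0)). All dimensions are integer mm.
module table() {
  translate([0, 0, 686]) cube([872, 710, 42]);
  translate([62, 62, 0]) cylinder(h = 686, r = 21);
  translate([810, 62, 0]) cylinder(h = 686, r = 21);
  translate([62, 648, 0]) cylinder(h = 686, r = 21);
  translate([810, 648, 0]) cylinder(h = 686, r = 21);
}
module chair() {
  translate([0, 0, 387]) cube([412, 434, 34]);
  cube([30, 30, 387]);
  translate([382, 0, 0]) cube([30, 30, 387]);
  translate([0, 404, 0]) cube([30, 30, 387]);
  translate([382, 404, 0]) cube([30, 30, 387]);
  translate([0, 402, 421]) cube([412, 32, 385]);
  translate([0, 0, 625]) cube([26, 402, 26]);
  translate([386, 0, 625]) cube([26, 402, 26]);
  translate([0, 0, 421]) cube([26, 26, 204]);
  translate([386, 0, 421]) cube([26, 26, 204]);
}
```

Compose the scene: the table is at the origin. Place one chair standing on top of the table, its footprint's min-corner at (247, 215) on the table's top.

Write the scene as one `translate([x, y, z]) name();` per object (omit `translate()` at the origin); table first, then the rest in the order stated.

table();
translate([247, 215, 728]) chair();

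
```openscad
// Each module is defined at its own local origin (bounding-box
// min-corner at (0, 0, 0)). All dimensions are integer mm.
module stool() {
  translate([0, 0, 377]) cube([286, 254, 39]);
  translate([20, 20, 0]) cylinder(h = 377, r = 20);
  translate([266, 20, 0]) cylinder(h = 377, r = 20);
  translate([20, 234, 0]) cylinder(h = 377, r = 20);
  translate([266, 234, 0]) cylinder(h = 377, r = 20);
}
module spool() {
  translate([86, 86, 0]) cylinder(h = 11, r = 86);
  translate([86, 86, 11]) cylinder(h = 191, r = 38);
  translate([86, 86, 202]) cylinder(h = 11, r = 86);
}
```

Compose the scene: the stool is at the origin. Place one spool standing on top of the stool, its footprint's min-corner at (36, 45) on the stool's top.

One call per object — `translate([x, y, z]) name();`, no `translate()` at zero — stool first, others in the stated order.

stool();
translate([36, 45, 416]) spool();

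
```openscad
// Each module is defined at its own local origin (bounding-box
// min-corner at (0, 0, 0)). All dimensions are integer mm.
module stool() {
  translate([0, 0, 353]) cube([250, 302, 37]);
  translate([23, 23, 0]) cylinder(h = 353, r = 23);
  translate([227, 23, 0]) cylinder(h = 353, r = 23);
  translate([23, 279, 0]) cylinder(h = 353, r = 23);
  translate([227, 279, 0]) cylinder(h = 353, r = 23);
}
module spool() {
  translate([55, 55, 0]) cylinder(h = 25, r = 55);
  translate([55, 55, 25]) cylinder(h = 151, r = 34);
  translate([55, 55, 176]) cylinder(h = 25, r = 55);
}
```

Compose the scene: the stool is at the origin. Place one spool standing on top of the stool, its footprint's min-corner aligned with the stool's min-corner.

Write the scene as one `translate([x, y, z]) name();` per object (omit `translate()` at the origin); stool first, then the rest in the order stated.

stool();
translate([0, 0, 390]) spool();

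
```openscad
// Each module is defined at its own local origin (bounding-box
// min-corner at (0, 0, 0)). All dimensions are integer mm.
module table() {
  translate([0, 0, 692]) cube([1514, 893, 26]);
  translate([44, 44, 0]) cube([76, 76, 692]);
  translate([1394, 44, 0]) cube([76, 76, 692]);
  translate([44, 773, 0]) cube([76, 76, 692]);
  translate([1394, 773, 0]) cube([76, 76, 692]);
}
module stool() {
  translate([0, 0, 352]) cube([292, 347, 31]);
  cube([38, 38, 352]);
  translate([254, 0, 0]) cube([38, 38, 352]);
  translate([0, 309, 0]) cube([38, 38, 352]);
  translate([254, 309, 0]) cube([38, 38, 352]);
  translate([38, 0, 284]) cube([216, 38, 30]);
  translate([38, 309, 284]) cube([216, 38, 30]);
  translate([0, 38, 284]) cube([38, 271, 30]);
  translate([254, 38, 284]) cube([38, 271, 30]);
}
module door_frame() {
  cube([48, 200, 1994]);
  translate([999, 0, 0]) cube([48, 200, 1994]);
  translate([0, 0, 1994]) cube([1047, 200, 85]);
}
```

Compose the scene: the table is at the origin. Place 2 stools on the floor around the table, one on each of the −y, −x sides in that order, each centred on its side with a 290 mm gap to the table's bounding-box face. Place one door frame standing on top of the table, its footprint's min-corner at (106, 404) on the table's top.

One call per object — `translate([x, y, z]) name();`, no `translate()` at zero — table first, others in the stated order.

table();
translate([611, -637, 0]) stool();
translate([-582, 273, 0]) stool();
translate([106, 404, 718]) door_frame();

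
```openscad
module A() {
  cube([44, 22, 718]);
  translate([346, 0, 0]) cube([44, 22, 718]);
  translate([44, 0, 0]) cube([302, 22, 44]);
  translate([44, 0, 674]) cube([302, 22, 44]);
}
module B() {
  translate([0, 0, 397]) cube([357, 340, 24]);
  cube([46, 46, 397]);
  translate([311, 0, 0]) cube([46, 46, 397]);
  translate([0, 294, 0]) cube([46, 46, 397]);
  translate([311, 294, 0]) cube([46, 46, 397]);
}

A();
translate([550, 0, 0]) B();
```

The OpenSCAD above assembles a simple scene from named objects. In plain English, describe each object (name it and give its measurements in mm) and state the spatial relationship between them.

A is a picture frame with a 302×630 mm rectangular opening (x by z) and a uniform 44 mm border on every side. Frame depth is 22 mm along y. It is built from two vertical stiles running the full outside height and two horizontal rails spanning the gap between the stiles.

B is a four-legged stool. The seat is a 357×340×24 mm slab whose top surface is at z = 421 mm; four square legs, each 46×46 mm in cross-section, run from the floor (z = 0) to the underside of the seat, each flush with a corner of the seat.

The stool is on the floor beside the picture frame on its +x side.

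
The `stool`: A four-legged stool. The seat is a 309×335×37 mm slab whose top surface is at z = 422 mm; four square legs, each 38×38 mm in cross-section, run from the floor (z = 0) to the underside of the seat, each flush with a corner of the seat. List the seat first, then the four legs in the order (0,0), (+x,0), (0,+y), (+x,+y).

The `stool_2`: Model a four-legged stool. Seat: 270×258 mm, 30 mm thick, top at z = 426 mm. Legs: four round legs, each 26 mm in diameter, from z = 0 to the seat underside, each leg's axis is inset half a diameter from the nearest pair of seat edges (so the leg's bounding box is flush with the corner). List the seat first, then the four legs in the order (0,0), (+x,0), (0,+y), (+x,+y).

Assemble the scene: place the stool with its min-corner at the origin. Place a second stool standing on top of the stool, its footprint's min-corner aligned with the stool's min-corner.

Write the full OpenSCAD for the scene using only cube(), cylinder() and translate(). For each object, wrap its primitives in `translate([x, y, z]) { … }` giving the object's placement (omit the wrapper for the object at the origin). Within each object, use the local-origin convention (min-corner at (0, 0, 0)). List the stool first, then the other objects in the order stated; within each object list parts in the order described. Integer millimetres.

translate([0, 0, 385]) cube([309, 335, 37]);
cube([38, 38, 385]);
translate([271, 0, 0]) cube([38, 38, 385]);
translate([0, 297, 0]) cube([38, 38, 385]);
translate([271, 297, 0]) cube([38, 38, 385]);
translate([0, 0, 422]) {
  translate([0, 0, 396]) cube([270, 258, 30]);
  translate([13, 13, 0]) cylinder(h = 396, r = 13);
  translate([257, 13, 0]) cylinder(h = 396, r = 13);
  translate([13, 245, 0]) cylinder(h = 396, r = 13);
  translate([257, 245, 0]) cylinder(h = 396, r = 13);
}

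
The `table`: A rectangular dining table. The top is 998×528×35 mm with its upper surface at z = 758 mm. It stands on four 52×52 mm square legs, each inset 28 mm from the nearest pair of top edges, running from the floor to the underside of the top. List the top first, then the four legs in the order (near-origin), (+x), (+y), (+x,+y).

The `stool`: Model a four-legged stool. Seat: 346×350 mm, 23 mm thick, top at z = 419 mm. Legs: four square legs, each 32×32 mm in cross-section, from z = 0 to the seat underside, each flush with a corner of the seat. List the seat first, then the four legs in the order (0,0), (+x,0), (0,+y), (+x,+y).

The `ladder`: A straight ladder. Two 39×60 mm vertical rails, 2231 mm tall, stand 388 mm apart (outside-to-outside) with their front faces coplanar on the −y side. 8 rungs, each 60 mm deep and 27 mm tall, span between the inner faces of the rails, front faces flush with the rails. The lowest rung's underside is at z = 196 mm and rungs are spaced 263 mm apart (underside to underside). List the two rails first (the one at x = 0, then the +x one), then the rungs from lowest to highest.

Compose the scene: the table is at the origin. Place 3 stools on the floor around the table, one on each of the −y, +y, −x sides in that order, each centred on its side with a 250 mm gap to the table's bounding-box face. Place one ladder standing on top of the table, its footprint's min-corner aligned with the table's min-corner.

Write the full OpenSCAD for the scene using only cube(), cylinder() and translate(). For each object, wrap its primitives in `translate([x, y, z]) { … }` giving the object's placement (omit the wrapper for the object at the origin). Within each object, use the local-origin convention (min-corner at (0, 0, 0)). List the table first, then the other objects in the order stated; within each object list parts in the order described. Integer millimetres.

translate([0, 0, 723]) cube([998, 528, 35]);
translate([28, 28, 0]) cube([52, 52, 723]);
translate([918, 28, 0]) cube([52, 52, 723]);
translate([28, 448, 0]) cube([52, 52, 723]);
translate([918, 448, 0]) cube([52, 52, 723]);
translate([326, -600, 0]) {
  translate([0, 0, 396]) cube([346, 350, 23]);
  cube([32, 32, 396]);
  translate([314, 0, 0]) cube([32, 32, 396]);
  translate([0, 318, 0]) cube([32, 32, 396]);
  translate([314, 318, 0]) cube([32, 32, 396]);
}
translate([326, 778, 0]) {
  translate([0, 0, 396]) cube([346, 350, 23]);
  cube([32, 32, 396]);
  translate([314, 0, 0]) cube([32, 32, 396]);
  translate([0, 318, 0]) cube([32, 32, 396]);
  translate([314, 318, 0]) cube([32, 32, 396]);
}
translate([-596, 89, 0]) {
  translate([0, 0, 396]) cube([346, 350, 23]);
  cube([32, 32, 396]);
  translate([314, 0, 0]) cube([32, 32, 396]);
  translate([0, 318, 0]) cube([32, 32, 396]);
  translate([314, 318, 0]) cube([32, 32, 396]);
}
translate([0, 0, 758]) {
  cube([39, 60, 2231]);
  translate([349, 0, 0]) cube([39, 60, 2231]);
  translate([39, 0, 196]) cube([310, 60, 27]);
  translate([39, 0, 459]) cube([310, 60, 27]);
  translate([39, 0, 722]) cube([310, 60, 27]);
  translate([39, 0, 985]) cube([310, 60, 27]);
  translate([39, 0, 1248]) cube([310, 60, 27]);
  translate([39, 0, 1511]) cube([310, 60, 27]);
  translate([39, 0, 1774]) cube([310, 60, 27]);
  translate([39, 0, 2037]) cube([310, 60, 27]);
}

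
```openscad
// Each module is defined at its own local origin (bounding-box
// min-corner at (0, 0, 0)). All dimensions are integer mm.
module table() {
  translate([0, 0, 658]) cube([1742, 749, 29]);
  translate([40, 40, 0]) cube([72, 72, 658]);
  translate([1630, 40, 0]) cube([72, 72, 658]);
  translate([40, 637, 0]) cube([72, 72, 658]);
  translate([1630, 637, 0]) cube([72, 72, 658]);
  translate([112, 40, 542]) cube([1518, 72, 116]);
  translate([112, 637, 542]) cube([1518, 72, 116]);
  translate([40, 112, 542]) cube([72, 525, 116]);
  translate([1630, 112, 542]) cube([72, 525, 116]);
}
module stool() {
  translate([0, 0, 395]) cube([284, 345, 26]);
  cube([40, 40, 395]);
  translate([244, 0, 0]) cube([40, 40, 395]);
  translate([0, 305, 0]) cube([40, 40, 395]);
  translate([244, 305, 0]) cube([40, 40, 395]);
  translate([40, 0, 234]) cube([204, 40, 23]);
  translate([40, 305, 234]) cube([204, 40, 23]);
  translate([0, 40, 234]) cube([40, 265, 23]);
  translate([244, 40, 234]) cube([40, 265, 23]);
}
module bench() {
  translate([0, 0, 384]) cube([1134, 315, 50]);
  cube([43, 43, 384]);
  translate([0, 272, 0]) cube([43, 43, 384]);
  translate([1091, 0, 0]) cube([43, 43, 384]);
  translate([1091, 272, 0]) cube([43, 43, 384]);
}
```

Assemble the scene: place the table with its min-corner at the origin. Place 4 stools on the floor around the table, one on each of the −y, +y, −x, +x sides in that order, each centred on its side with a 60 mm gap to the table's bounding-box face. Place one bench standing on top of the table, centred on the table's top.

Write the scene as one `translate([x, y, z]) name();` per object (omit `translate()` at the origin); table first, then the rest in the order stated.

table();
translate([729, -405, 0]) stool();
translate([729, 809, 0]) stool();
translate([-344, 202, 0]) stool();
translate([1802, 202, 0]) stool();
translate([304, 217, 687]) bench();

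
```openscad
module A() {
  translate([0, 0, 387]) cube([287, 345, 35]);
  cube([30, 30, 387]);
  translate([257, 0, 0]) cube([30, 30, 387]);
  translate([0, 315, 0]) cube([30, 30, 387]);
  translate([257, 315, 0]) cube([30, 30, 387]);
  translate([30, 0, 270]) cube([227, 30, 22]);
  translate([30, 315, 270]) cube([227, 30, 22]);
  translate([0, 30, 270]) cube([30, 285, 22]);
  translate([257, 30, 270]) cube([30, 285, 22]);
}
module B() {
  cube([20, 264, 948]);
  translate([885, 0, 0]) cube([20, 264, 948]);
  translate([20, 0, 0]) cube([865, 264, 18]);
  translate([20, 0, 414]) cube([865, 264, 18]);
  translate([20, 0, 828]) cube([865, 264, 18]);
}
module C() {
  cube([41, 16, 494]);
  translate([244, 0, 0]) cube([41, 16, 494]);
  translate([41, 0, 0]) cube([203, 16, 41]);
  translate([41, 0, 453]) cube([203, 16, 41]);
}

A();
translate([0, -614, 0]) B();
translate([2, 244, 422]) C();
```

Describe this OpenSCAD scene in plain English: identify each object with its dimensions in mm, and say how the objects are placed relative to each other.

A is a four-legged stool. The seat is a 287×345×35 mm slab whose top surface is at z = 422 mm; four square legs, each 30×30 mm in cross-section, run from the floor (z = 0) to the underside of the seat, each flush with a corner of the seat. Four stretchers, 30 mm wide and 22 mm tall, connect adjacent legs with their undersides at z = 270 mm, each running between the inner faces of the legs it joins and aligned with the legs' outer faces on the other axis.

B is a bookshelf 905 mm wide overall, 264 mm deep and 948 mm tall. The two sides are 20 mm thick vertical panels. 3 horizontal shelves of 18 mm thickness span between the inner faces of the sides; the lowest shelf sits on the floor and shelves are stacked with a clear vertical gap of 396 mm between each pair.

C is a picture frame with a 203×412 mm rectangular opening (x by z) and a uniform 41 mm border on every side. Frame depth is 16 mm along y. It is built from two vertical stiles running the full outside height and two horizontal rails spanning the gap between the stiles.

The bookshelf is on the floor beside the stool on its −y side. The picture frame is on top of the stool.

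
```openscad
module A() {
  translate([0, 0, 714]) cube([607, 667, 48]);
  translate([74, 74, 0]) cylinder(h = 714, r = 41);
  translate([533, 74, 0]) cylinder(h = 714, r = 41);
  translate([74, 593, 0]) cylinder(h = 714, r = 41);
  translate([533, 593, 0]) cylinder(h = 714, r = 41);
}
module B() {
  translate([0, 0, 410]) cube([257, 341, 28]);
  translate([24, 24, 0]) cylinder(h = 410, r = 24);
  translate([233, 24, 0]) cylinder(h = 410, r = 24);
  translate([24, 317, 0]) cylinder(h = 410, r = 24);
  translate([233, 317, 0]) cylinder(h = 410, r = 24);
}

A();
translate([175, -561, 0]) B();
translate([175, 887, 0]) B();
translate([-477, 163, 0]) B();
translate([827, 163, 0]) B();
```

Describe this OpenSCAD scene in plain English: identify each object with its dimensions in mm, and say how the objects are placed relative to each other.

A is a rectangular dining table. The top is 607×667×48 mm with its upper surface at z = 762 mm. It stands on four round legs of 82 mm diameter, each leg's bounding box inset 33 mm from the nearest pair of top edges, running from the floor to the underside of the top.

B is a simple wooden stool: a rectangular seat 257 mm (x) by 341 mm (y), 28 mm thick, top face at z = 438 mm, on four round legs, each 48 mm in diameter. The legs rest on z = 0, each leg's axis is inset half a diameter from the nearest pair of seat edges (so the leg's bounding box is flush with the corner).

Four stools sit around the table at the −y, +y, −x, +x sides.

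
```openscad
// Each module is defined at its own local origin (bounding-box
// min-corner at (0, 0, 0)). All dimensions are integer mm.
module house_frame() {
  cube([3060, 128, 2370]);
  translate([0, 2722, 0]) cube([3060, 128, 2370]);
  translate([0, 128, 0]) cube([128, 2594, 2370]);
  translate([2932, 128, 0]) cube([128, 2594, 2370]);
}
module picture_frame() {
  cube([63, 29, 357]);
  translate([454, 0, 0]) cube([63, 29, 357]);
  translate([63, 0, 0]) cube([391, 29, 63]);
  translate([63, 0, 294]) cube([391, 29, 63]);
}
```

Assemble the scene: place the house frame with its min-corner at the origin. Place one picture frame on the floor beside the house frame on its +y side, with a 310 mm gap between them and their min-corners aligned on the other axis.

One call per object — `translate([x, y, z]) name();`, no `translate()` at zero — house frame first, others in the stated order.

house_frame();
translate([0, 3160, 0]) picture_frame();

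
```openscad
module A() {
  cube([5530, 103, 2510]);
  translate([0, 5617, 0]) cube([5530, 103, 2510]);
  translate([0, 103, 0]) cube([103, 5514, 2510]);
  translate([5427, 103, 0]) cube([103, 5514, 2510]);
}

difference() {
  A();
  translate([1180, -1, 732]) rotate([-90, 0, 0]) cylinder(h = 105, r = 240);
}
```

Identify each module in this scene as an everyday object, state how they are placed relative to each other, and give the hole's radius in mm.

A is a house frame. The house frame has a circular hole through its front wall. The hole's radius is 240 mm.

The subtracted cylinder has r = 240 mm.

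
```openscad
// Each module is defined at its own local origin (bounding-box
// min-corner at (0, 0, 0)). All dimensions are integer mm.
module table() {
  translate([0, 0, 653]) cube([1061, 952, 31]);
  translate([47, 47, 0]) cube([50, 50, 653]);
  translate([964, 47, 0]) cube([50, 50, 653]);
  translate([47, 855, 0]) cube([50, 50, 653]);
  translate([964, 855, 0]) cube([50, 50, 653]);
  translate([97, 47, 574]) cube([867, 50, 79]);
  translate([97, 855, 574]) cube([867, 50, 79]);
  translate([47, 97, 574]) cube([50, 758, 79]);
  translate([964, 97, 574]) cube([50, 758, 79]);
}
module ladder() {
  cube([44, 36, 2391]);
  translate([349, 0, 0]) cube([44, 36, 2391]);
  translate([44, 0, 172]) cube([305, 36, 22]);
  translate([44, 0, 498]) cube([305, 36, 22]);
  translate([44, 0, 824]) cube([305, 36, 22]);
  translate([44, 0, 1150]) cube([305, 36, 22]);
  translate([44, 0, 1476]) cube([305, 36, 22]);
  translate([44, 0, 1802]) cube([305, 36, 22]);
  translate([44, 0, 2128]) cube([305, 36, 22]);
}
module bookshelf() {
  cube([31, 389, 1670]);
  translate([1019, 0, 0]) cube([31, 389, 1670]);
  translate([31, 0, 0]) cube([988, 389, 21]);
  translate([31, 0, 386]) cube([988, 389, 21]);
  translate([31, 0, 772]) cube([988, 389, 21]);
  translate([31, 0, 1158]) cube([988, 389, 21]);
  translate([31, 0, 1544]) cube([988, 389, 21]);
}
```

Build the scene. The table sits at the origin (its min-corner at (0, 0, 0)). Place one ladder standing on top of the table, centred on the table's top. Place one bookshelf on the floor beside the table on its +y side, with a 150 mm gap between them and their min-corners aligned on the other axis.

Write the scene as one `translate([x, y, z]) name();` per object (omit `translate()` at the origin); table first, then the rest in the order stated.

table();
translate([334, 458, 684]) ladder();
translate([0, 1102, 0]) bookshelf();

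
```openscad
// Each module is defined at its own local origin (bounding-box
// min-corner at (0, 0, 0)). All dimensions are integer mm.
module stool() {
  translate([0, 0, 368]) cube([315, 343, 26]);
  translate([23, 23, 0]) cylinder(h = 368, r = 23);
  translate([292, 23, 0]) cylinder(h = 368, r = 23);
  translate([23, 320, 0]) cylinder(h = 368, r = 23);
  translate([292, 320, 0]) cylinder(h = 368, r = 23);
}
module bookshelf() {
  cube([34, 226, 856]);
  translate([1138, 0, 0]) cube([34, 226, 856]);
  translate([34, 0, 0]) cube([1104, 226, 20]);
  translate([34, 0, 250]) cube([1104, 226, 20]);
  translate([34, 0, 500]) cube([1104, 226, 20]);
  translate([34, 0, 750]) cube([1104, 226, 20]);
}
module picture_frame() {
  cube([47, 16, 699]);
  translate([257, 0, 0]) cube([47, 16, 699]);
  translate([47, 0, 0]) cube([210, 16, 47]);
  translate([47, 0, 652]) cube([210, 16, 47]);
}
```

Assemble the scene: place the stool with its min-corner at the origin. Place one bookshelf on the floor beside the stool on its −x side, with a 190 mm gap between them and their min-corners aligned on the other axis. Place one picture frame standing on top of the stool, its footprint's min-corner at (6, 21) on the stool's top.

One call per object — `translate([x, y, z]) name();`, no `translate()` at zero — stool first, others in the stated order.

stool();
translate([-1362, 0, 0]) bookshelf();
translate([6, 21, 394]) picture_frame();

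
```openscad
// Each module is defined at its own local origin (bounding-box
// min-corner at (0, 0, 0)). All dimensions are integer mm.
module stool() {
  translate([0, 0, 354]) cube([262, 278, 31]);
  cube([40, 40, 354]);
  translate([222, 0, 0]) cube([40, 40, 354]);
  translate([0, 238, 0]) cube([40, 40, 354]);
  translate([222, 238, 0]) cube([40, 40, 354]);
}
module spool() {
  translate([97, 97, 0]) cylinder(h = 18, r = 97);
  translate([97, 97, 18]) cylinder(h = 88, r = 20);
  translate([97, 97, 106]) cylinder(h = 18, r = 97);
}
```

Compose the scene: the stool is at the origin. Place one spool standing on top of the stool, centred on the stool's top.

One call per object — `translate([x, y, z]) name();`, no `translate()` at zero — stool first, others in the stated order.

stool();
translate([34, 42, 385]) spool();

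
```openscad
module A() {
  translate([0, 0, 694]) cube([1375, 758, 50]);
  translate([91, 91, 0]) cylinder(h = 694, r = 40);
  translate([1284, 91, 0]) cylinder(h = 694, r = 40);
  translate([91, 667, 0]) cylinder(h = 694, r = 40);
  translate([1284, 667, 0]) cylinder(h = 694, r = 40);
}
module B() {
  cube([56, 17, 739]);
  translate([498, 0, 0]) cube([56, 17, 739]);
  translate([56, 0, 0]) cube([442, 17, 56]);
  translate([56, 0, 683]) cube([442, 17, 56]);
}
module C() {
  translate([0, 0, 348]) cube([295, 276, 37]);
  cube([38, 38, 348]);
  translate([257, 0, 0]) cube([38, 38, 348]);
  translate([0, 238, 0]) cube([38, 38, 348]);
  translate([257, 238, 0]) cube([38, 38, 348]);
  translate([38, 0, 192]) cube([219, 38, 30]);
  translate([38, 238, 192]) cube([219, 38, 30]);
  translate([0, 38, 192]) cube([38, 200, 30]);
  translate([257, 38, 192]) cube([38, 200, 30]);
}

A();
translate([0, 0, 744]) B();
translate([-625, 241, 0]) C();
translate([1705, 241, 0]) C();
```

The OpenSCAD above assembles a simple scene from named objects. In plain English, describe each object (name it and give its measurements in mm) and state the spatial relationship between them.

A is a table with a 1375×758 mm rectangular top, 50 mm thick, top surface at z = 744 mm, supported by four round legs of 80 mm diameter, each leg's bounding box inset 51 mm from the nearest pair of top edges, running from the floor.

B is a picture frame with a 442×627 mm rectangular opening (x by z) and a uniform 56 mm border on every side. Frame depth is 17 mm along y. It is built from two vertical stiles running the full outside height and two horizontal rails spanning the gap between the stiles.

C is a four-legged stool. The seat is a 295×276×37 mm slab whose top surface is at z = 385 mm; four square legs, each 38×38 mm in cross-section, run from the floor (z = 0) to the underside of the seat, each flush with a corner of the seat. Four stretchers, 38 mm wide and 30 mm tall, connect adjacent legs with their undersides at z = 192 mm, each running between the inner faces of the legs it joins and aligned with the legs' outer faces on the other axis.

The picture frame is on top of the table. Two stools sit around the table at the −x, +x sides.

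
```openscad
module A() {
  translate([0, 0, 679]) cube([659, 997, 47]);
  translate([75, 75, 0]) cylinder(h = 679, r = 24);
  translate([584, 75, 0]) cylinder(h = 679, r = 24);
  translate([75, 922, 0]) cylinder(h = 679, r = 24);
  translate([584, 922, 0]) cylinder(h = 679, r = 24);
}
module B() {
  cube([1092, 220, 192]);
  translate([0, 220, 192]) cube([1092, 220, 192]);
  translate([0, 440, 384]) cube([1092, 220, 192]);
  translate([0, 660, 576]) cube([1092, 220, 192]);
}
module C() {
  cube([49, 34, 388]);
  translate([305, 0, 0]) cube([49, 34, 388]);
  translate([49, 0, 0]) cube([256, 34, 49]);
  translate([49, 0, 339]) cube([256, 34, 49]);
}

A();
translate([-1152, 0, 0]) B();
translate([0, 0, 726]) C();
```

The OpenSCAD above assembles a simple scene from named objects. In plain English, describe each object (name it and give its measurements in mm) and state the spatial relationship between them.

A is a table: top 659 mm (x) × 997 mm (y), 47 mm thick, upper face at z = 726 mm, on four round legs of 48 mm diameter, each leg's bounding box inset 51 mm from the nearest pair of top edges, running from z = 0 to the bottom of the top.

B is a straight staircase of 4 solid steps. Each step is 1092 mm wide (x), 220 mm deep (y, the going) and 192 mm tall (the rise). The first step rests on the floor; each subsequent step sits one going further in +y and one rise higher in +z, directly behind and above the previous step with no overlap.

C is a rectangular picture frame lying in the x–z plane (depth along y). The opening is 256 mm wide (x) by 290 mm tall (z), surrounded by a border 49 mm wide on all four sides. The frame is 34 mm deep and is made of two full-height vertical stiles with two horizontal rails fitted between them.

The staircase is on the floor beside the table on its −x side. The picture frame is on top of the table.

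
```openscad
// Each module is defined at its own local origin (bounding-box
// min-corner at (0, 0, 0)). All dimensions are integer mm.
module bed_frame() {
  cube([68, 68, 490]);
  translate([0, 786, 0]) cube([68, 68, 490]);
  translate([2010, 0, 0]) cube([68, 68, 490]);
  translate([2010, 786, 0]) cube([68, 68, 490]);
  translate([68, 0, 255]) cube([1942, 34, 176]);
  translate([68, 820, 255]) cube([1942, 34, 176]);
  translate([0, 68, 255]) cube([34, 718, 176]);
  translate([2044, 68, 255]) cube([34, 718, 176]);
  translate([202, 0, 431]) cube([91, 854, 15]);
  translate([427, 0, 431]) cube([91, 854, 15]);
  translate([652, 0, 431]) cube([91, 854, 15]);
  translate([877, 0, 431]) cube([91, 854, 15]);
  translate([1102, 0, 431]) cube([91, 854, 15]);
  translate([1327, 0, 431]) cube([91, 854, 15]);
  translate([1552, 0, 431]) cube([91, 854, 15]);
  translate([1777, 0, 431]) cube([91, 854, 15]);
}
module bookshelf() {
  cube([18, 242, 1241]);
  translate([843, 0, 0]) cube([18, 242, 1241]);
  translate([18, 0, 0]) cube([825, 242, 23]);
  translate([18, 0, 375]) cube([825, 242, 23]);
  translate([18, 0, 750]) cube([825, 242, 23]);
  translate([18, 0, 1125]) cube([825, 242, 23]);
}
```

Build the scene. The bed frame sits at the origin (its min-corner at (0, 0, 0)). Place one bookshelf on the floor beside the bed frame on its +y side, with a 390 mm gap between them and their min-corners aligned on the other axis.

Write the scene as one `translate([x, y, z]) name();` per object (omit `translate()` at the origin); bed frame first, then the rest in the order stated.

bed_frame();
translate([0, 1244, 0]) bookshelf();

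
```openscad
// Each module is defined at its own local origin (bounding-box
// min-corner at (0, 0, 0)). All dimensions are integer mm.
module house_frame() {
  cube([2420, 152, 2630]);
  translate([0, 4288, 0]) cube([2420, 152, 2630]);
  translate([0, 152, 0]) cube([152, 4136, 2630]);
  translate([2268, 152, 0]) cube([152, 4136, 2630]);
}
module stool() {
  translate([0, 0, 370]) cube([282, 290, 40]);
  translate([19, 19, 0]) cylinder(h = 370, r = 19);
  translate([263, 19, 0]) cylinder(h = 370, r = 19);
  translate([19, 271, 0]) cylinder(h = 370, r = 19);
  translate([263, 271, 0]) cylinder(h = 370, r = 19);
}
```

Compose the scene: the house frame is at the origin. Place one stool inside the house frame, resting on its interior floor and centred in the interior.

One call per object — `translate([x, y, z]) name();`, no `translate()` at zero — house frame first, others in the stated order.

house_frame();
translate([1069, 2075, 0]) stool();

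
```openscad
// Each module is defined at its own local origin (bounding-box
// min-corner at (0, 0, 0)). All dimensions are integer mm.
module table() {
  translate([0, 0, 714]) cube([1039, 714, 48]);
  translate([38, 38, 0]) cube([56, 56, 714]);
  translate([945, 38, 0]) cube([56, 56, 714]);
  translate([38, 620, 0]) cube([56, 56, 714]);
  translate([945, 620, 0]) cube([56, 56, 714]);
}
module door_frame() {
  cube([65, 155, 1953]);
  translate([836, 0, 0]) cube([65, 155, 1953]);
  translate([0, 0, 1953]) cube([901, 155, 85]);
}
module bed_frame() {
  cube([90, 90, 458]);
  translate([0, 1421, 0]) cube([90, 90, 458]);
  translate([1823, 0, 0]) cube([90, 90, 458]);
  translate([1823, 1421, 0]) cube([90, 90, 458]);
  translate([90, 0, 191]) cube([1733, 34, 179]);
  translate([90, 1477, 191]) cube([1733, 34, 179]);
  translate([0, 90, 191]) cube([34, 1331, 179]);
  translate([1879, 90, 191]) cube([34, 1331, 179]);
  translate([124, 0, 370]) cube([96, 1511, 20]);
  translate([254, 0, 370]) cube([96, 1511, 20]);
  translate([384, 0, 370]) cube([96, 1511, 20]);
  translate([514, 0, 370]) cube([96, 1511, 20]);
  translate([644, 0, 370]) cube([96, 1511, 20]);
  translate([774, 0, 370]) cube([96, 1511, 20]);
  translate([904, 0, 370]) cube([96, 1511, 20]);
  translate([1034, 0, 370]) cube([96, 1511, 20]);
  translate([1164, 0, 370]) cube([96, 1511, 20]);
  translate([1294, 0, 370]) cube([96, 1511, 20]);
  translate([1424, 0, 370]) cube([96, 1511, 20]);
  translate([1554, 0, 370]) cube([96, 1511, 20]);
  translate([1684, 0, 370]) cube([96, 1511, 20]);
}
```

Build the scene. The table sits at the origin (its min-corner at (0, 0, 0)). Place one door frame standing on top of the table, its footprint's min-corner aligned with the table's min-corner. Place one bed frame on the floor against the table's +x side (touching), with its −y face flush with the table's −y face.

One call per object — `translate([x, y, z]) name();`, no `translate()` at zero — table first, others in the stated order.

table();
translate([0, 0, 762]) door_frame();
translate([1039, 0, 0]) bed_frame();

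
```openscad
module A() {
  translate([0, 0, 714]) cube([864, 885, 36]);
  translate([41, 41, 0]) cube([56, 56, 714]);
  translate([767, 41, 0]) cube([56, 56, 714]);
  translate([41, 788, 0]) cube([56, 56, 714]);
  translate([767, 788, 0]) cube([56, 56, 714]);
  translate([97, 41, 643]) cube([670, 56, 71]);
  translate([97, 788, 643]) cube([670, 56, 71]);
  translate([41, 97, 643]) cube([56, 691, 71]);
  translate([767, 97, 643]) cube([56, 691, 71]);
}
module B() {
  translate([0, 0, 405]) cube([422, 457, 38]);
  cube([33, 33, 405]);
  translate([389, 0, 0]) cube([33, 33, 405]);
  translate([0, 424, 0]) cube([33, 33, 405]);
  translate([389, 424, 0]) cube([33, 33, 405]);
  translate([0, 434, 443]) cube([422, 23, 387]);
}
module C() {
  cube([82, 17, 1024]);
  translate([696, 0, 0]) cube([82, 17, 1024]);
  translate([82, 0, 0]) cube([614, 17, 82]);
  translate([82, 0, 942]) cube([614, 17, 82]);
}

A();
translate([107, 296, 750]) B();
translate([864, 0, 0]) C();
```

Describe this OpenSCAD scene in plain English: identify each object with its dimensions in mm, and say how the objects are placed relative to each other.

A is a rectangular dining table. The top is 864×885×36 mm with its upper surface at z = 750 mm. It stands on four 56×56 mm square legs, each inset 41 mm from the nearest pair of top edges, running from the floor to the underside of the top. Four apron rails, 56 mm thick and 71 mm tall, run between adjacent legs with their top edges flush with the underside of the top and their outer faces flush with the legs' outer faces.

B is a chair. The seat is a 422×457×38 mm slab with its top at z = 443 mm, on four 33×33 mm corner legs (flush with the seat edges, standing on z = 0). A flat backrest 23 mm thick, 387 mm tall, spans the full seat width and rises from the seat top along its +y edge, rear face flush with the rear of the seat.

C is a rectangular picture frame lying in the x–z plane (depth along y). The opening is 614 mm wide (x) by 860 mm tall (z), surrounded by a border 82 mm wide on all four sides. The frame is 17 mm deep and is made of two full-height vertical stiles with two horizontal rails fitted between them.

The chair is on top of the table. The picture frame is against the table's +x side, with their −y faces flush.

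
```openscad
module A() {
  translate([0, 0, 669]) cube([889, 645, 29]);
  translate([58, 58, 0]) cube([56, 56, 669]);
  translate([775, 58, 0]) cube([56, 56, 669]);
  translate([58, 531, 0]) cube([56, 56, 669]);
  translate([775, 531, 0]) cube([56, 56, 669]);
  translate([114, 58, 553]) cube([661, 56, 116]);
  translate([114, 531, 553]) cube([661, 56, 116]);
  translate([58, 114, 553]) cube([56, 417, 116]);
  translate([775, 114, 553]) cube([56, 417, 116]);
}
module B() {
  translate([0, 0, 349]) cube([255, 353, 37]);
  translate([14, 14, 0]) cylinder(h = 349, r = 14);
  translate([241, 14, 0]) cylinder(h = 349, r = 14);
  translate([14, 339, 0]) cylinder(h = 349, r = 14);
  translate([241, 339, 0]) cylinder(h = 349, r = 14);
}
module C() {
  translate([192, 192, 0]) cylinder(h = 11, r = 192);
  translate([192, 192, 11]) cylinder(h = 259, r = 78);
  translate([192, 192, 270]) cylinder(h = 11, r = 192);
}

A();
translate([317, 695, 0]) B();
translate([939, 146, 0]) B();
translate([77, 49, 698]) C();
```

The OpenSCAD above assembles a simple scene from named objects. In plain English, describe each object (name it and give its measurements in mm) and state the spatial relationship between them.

A is a table: top 889 mm (x) × 645 mm (y), 29 mm thick, upper face at z = 698 mm, on four 56×56 mm square legs, each inset 58 mm from the nearest pair of top edges, running from z = 0 to the bottom of the top. Four apron rails, 56 mm thick and 116 mm tall, run between adjacent legs with their top edges flush with the underside of the top and their outer faces flush with the legs' outer faces.

B is a four-legged stool. The seat is a 255×353×37 mm slab whose top surface is at z = 386 mm; four round legs, each 28 mm in diameter, run from the floor (z = 0) to the underside of the seat, each leg's axis is inset half a diameter from the nearest pair of seat edges (so the leg's bounding box is flush with the corner).

C is a spool: two coaxial disc flanges of radius 192 mm and thickness 11 mm, joined by a core cylinder of radius 78 mm and height 259 mm. The lower flange rests on z = 0 and the three cylinders share a vertical axis.

Two stools sit around the table at the +y, +x sides. The spool is on top of the table.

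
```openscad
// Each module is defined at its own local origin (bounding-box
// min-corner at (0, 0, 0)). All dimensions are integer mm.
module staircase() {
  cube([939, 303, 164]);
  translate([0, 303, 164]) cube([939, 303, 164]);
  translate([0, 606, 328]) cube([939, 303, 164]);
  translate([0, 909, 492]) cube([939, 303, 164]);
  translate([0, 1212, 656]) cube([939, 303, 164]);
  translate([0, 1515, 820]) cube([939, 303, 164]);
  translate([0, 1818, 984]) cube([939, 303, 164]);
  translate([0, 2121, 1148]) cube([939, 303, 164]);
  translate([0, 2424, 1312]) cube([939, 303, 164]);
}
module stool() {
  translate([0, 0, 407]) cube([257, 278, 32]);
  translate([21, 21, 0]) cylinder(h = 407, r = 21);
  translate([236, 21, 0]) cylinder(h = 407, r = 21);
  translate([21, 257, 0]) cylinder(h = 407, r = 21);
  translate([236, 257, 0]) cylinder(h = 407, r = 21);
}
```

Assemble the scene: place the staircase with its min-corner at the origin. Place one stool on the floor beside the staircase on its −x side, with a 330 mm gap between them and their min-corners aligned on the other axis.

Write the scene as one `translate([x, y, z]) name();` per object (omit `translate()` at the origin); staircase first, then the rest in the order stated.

staircase();
translate([-587, 0, 0]) stool();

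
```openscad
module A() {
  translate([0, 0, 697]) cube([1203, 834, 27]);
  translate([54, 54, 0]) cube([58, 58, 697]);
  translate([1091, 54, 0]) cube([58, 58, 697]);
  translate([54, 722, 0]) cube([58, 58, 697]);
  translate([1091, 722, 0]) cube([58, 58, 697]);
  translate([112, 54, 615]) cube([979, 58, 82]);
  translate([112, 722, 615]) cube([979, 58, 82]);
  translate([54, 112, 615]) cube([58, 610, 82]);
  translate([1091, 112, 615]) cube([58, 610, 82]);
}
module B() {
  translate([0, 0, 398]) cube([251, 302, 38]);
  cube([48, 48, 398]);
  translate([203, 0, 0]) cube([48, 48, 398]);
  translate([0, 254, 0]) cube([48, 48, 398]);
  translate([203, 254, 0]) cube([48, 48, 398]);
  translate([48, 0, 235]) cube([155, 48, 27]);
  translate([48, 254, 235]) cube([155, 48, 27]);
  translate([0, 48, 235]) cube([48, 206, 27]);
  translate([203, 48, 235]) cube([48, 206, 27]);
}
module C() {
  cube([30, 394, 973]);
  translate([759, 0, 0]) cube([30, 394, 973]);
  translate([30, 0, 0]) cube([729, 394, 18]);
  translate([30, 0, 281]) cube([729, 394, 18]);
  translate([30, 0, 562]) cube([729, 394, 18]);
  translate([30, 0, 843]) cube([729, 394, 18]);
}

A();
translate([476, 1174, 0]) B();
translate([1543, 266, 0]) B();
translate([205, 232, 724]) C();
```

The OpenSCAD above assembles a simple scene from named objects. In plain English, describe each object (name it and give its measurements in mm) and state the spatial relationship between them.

A is a table with a 1203×834 mm rectangular top, 27 mm thick, top surface at z = 724 mm, supported by four 58×58 mm square legs, each inset 54 mm from the nearest pair of top edges, running from the floor. Four apron rails, 58 mm thick and 82 mm tall, run between adjacent legs with their top edges flush with the underside of the top and their outer faces flush with the legs' outer faces.

B is a four-legged stool. The seat is a 251×302×38 mm slab whose top surface is at z = 436 mm; four square legs, each 48×48 mm in cross-section, run from the floor (z = 0) to the underside of the seat, each flush with a corner of the seat. Four stretchers, 48 mm wide and 27 mm tall, connect adjacent legs with their undersides at z = 235 mm, each running between the inner faces of the legs it joins and aligned with the legs' outer faces on the other axis.

C is an open bookshelf. Two side panels, each 30 mm thick, 394 mm deep and 973 mm tall, stand 789 mm apart (outside-to-outside). Between them sit 4 shelves, each 18 mm thick and 394 mm deep, spanning the full gap between the sides. The bottom shelf rests on the floor (its underside at z = 0) and the clear gap between one shelf's top and the next shelf's underside is 263 mm.

Two stools sit around the table at the +y, +x sides. The bookshelf is on top of the table.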